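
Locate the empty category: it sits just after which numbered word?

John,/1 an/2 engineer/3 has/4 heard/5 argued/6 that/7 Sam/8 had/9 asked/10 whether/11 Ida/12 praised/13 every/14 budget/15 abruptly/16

5

The displaced element is "John" (word 1).
It is linked across 1 clause boundary (Ø).
It functions as the subject of "argued", so the gap sits immediately after word 5 ("heard").
Base order: An engineer has heard John argued that Sam had asked whether Ida praised every budget abruptly.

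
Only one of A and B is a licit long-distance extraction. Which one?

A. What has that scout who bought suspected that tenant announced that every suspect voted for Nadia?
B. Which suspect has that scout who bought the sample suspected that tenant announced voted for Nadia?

B

In A, the wh-phrase is extracted from inside a complex-NP island (relative clause) (introduced by "who"), which blocks movement.
In B, the extraction path crosses only that-complement boundaries, which are transparent.
So B is grammatical.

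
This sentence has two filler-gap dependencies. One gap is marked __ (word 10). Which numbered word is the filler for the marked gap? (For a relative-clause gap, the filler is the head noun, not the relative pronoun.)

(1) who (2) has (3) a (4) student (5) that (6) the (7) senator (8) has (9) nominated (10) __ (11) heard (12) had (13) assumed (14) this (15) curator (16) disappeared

4

The marked gap is inside the relative clause, the direct object of "nominated".
Its filler is the head noun "student" (via "that"), at word 4.
(The other dependency links word 1 to a gap after word 11.)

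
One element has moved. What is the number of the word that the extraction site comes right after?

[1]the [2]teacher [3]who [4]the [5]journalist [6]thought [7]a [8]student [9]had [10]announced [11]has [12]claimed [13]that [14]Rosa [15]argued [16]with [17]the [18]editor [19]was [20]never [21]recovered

The displaced element is "the teacher" (word 2).
It is linked across 2 clause boundaries (Ø → Ø).
It functions as the subject of "claimed", so the gap sits immediately after word 10 ("announced").
Base order: The journalist thought a student had announced that the teacher has claimed that Rosa argued with the editor.

10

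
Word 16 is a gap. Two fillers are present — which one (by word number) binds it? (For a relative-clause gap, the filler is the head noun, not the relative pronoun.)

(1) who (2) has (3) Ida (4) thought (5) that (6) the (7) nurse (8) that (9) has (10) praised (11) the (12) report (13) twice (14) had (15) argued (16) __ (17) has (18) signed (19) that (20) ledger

1

The marked gap is the subject of "signed".
Its filler is the fronted wh-phrase "who", at word 1.
(The other dependency links word 7 to a gap after word 8.)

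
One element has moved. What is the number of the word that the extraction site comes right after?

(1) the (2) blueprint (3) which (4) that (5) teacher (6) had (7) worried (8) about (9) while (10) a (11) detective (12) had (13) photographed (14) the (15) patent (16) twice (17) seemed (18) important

The displaced element is "the blueprint" (word 2).
It functions as the object of the preposition "about" of "worried", so the gap sits immediately after word 8 ("about").
Base order: That teacher had worried about the blueprint while a detective had photographed the patent twice.

8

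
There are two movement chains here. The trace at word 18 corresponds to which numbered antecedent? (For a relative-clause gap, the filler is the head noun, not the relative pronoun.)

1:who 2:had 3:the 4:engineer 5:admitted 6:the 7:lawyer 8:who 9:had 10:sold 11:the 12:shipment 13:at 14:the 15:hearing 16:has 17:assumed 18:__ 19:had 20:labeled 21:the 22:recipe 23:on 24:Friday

1

The marked gap is the subject of "labeled".
Its filler is the fronted wh-phrase "who", at word 1.
(The other dependency links word 7 to a gap after word 8.)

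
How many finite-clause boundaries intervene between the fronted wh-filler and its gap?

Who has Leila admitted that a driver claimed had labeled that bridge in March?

"who" is extracted from the subject of "labeled".
Boundaries crossed, outermost first: [that], [Ø] — 2 in total.

2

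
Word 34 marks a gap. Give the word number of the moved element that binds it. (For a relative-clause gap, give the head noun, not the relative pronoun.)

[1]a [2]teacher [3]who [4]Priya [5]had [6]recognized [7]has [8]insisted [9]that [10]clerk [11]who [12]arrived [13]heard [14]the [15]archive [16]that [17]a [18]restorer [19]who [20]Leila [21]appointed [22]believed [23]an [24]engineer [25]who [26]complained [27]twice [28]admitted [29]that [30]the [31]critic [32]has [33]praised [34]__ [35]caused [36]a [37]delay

15

The gap at 34 is the object of "praised", inside a relative clause.
The relative pronoun is "that" (word 16); it is bound by the head noun immediately before it.
Its filler is the head noun "archive", at word 15.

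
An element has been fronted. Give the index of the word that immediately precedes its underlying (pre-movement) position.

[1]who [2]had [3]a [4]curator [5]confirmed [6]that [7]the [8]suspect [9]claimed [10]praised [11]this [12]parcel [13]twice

9

The displaced element is "who" (word 1).
It is linked across 2 clause boundaries (that → Ø).
It functions as the subject of "praised", so the gap sits immediately after word 9 ("claimed").
Base order: A curator had confirmed that the suspect claimed who praised this parcel twice.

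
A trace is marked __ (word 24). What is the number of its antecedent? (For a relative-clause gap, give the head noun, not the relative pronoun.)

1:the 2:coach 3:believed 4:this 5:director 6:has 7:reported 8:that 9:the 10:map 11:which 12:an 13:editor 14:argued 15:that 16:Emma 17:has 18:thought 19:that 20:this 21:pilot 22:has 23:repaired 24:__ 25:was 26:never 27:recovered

The gap at 24 is the object of "repaired", inside a relative clause.
The relative pronoun is "which" (word 11); it is bound by the head noun immediately before it.
Its filler is the head noun "map", at word 10.

10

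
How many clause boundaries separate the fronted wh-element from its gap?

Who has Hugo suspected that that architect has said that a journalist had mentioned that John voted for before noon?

3

"who" is extracted from the PP object of "voted".
Boundaries crossed, outermost first: [that], [that], [that] — 3 in total.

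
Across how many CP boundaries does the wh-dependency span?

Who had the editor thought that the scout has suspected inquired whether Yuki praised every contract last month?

2

"who" is extracted from the subject of "inquired".
Boundaries crossed, outermost first: [that], [Ø] — 2 in total.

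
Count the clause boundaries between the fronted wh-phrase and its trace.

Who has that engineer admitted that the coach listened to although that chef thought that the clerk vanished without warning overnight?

1

"who" is extracted from the PP object of "listened".
Boundaries crossed, outermost first: [that] — 1 in total.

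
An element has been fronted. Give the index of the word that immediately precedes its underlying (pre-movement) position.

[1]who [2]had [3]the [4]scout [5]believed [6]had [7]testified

The displaced element is "who" (word 1).
It is linked across 1 clause boundary (Ø).
It functions as the subject of "testified", so the gap sits immediately after word 5 ("believed").
Base order: The scout had believed that who had testified.

5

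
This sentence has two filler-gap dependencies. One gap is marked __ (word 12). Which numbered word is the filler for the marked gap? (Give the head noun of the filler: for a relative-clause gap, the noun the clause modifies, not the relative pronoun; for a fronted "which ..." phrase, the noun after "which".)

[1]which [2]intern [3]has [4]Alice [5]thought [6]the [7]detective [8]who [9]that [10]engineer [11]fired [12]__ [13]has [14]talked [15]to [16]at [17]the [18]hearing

The marked gap is inside the relative clause, the direct object of "fired".
Its filler is the head noun "detective" (via "who"), at word 7.
(The other dependency links word 2 to a gap after word 15.)

7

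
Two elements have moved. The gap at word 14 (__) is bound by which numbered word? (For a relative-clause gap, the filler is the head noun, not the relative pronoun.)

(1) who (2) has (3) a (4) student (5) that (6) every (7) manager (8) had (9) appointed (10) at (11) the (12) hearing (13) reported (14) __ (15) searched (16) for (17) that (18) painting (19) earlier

1

The marked gap is the subject of "searched".
Its filler is the fronted wh-phrase "who", at word 1.
(The other dependency links word 4 to a gap after word 9.)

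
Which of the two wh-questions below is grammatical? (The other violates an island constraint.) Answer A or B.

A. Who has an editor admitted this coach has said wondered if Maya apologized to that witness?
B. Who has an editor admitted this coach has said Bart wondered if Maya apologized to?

A

In B, the wh-phrase is extracted from inside a wh-island (introduced by "if"), which blocks movement.
In A, the extraction path crosses only that-complement boundaries, which are transparent.
So A is grammatical.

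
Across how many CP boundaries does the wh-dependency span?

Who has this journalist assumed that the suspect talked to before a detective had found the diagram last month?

"who" is extracted from the PP object of "talked".
Boundaries crossed, outermost first: [that] — 1 in total.

1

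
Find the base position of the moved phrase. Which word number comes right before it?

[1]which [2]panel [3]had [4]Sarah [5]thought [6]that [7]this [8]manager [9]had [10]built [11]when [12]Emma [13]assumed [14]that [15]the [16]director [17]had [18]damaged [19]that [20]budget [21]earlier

10

The displaced element is "which panel" (word 2).
It is linked across 1 clause boundary (that).
It functions as the direct object of "built", so the gap sits immediately after word 10 ("built").
Base order: Sarah had thought that this manager had built which panel when Emma assumed that the director had damaged that budget earlier.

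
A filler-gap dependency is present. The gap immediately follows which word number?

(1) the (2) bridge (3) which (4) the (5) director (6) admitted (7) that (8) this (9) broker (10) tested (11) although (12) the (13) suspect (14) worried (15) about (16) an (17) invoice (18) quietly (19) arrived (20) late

The displaced element is "the bridge" (word 2).
It is linked across 1 clause boundary (that).
It functions as the direct object of "tested", so the gap sits immediately after word 10 ("tested").
Base order: The director admitted that this broker tested the bridge although the suspect worried about an invoice quietly.

10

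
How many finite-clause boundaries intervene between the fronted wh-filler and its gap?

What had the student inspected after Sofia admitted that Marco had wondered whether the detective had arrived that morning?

0

"what" originates inside the matrix clause — no clause boundary is crossed.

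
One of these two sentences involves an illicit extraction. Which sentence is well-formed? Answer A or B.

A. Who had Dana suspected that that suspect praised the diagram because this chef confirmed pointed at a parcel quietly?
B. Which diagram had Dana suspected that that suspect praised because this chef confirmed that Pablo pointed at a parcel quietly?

In A, the wh-phrase is extracted from inside an adjunct island (introduced by "because"), which blocks movement.
In B, the extraction path crosses only that-complement boundaries, which are transparent.
So B is grammatical.

B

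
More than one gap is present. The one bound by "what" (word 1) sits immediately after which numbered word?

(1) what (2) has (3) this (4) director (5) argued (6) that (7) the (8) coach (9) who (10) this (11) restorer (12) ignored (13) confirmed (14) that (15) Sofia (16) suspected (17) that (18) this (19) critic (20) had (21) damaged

The displaced element is "what" (word 1).
It is linked across 3 clause boundaries (that → that → that).
It functions as the direct object of "damaged", so the gap sits immediately after word 21 ("damaged").
Base order: This director has argued that the coach who this restorer ignored confirmed that Sofia suspected that this critic had damaged what.

21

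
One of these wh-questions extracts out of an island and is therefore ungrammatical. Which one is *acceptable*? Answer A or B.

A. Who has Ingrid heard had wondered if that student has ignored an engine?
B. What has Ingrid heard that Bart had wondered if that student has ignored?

A

In B, the wh-phrase is extracted from inside a wh-island (introduced by "if"), which blocks movement.
In A, the extraction path crosses only that-complement boundaries, which are transparent.
So A is grammatical.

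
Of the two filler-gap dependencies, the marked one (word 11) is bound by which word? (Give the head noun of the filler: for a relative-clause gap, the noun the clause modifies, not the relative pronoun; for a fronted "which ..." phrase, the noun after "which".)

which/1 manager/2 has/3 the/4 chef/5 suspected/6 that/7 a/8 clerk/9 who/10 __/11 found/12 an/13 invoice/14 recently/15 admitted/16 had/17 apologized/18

The marked gap is inside the relative clause, the subject of "found".
Its filler is the head noun "clerk" (via "who"), at word 9.
(The other dependency links word 2 to a gap after word 16.)

9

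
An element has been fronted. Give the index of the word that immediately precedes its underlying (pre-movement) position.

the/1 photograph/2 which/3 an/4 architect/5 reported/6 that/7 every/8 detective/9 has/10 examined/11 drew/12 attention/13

11

The displaced element is "the photograph" (word 2).
It is linked across 1 clause boundary (that).
It functions as the direct object of "examined", so the gap sits immediately after word 11 ("examined").
Base order: An architect reported that every detective has examined the photograph.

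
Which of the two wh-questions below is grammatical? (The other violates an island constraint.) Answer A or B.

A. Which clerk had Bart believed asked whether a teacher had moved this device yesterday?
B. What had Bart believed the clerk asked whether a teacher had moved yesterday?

A

In B, the wh-phrase is extracted from inside a wh-island (introduced by "whether"), which blocks movement.
In A, the extraction path crosses only that-complement boundaries, which are transparent.
So A is grammatical.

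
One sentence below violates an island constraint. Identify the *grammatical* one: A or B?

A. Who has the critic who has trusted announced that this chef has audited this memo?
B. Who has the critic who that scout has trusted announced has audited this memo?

In A, the wh-phrase is extracted from inside a complex-NP island (relative clause) (introduced by "who"), which blocks movement.
In B, the extraction path crosses only that-complement boundaries, which are transparent.
So B is grammatical.

B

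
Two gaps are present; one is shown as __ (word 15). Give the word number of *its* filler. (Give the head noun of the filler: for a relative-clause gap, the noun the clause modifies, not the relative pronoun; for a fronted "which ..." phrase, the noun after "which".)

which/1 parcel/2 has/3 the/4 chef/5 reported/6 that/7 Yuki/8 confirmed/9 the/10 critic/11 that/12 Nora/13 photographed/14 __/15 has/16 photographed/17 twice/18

11

The marked gap is inside the relative clause, the direct object of "photographed".
Its filler is the head noun "critic" (via "that"), at word 11.
(The other dependency links word 2 to a gap after word 17.)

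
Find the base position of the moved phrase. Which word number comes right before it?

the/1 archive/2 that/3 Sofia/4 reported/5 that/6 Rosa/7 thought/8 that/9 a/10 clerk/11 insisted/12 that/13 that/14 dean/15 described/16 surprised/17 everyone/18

16

The displaced element is "the archive" (word 2).
It is linked across 3 clause boundaries (that → that → that).
It functions as the direct object of "described", so the gap sits immediately after word 16 ("described").
Base order: Sofia reported that Rosa thought that a clerk insisted that that dean described the archive.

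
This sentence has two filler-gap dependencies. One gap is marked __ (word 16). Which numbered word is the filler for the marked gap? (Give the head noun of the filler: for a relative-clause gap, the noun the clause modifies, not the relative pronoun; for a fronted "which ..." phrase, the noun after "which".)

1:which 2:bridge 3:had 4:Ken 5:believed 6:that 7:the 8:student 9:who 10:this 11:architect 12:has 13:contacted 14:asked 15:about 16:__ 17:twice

The marked gap is the object of the preposition "about" of "asked".
Its filler is the fronted wh-phrase "which bridge", at word 2.
(The other dependency links word 8 to a gap after word 13.)

2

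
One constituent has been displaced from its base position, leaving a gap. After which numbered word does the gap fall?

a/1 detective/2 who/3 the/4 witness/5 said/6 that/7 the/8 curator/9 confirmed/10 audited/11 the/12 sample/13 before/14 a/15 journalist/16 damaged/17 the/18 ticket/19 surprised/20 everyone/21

10

The displaced element is "a detective" (word 2).
It is linked across 2 clause boundaries (that → Ø).
It functions as the subject of "audited", so the gap sits immediately after word 10 ("confirmed").
Base order: The witness said that the curator confirmed that a detective audited the sample before a journalist damaged the ticket.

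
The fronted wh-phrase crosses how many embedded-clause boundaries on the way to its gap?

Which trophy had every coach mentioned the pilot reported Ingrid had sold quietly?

"which trophy" is extracted from the object of "sold".
Boundaries crossed, outermost first: [Ø], [Ø] — 2 in total.

2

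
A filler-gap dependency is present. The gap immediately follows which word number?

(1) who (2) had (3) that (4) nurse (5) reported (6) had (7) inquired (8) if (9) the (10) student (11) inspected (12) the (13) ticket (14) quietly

The displaced element is "who" (word 1).
It is linked across 1 clause boundary (Ø).
It functions as the subject of "inquired", so the gap sits immediately after word 5 ("reported").
Base order: That nurse had reported who had inquired if the student inspected the ticket quietly.

5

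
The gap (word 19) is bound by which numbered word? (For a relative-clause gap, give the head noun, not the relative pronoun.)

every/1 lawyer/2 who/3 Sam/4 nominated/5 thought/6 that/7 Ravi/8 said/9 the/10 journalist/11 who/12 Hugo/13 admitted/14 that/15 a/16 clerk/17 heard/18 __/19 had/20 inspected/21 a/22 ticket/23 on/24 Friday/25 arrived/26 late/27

11

The gap at 19 is the subject of "inspected", inside a relative clause.
The relative pronoun is "who" (word 12); it is bound by the head noun immediately before it.
Its filler is the head noun "journalist", at word 11.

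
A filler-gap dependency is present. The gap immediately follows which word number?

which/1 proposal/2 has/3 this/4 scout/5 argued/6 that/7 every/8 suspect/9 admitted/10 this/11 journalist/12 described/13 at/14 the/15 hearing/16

The displaced element is "which proposal" (word 2).
It is linked across 2 clause boundaries (that → Ø).
It functions as the direct object of "described", so the gap sits immediately after word 13 ("described").
Base order: This scout has argued that every suspect admitted this journalist described which proposal at the hearing.

13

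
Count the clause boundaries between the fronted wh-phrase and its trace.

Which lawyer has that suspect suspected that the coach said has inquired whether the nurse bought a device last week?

2

"which lawyer" is extracted from the subject of "inquired".
Boundaries crossed, outermost first: [that], [Ø] — 2 in total.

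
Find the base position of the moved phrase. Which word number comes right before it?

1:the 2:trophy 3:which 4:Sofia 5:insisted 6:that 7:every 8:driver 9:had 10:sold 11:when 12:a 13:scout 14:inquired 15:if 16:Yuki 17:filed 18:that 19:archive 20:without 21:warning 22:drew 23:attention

10

The displaced element is "the trophy" (word 2).
It is linked across 1 clause boundary (that).
It functions as the direct object of "sold", so the gap sits immediately after word 10 ("sold").
Base order: Sofia insisted that every driver had sold the trophy when a scout inquired if Yuki filed that archive without warning.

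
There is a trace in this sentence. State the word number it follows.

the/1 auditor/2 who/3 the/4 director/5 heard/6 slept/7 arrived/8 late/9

The displaced element is "the auditor" (word 2).
It is linked across 1 clause boundary (Ø).
It functions as the subject of "slept", so the gap sits immediately after word 6 ("heard").
Base order: The director heard that the auditor slept.

6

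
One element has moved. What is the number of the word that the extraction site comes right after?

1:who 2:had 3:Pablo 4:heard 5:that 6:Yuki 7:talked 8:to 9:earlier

8

The displaced element is "who" (word 1).
It is linked across 1 clause boundary (that).
It functions as the object of the preposition "to" of "talked", so the gap sits immediately after word 8 ("to").
Base order: Pablo had heard that Yuki talked to who earlier.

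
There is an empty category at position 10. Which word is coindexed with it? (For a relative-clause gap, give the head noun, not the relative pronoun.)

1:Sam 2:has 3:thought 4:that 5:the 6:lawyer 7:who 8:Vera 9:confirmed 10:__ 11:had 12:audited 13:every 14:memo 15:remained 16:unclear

The gap at 10 is the subject of "audited", inside a relative clause.
The relative pronoun is "who" (word 7); it is bound by the head noun immediately before it.
Its filler is the head noun "lawyer", at word 6.

6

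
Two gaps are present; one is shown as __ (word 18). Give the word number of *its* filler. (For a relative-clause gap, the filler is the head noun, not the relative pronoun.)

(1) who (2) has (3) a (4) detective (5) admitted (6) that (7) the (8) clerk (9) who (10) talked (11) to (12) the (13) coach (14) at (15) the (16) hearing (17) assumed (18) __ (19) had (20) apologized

1

The marked gap is the subject of "apologized".
Its filler is the fronted wh-phrase "who", at word 1.
(The other dependency links word 8 to a gap after word 9.)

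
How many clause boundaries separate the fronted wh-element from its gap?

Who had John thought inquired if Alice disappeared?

1

"who" is extracted from the subject of "inquired".
Boundaries crossed, outermost first: [Ø] — 1 in total.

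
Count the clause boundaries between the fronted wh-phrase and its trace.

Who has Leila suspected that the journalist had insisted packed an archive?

2

"who" is extracted from the subject of "packed".
Boundaries crossed, outermost first: [that], [Ø] — 2 in total.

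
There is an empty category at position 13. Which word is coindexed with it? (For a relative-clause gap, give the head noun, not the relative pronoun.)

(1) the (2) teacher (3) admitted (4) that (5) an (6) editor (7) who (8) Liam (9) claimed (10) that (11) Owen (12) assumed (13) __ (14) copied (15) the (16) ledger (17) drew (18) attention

6

The gap at 13 is the subject of "copied", inside a relative clause.
The relative pronoun is "who" (word 7); it is bound by the head noun immediately before it.
Its filler is the head noun "editor", at word 6.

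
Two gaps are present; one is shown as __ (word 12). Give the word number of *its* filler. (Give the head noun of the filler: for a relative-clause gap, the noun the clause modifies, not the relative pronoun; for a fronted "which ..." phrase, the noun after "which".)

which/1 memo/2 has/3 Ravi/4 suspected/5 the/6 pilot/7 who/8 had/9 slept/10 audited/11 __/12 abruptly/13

2

The marked gap is the direct object of "audited".
Its filler is the fronted wh-phrase "which memo", at word 2.
(The other dependency links word 7 to a gap after word 8.)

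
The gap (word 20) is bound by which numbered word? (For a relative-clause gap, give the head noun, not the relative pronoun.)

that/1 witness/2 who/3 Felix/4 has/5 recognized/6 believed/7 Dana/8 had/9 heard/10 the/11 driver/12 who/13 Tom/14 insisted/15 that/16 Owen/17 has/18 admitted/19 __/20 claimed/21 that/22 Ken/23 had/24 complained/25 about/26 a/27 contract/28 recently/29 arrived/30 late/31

12

The gap at 20 is the subject of "claimed", inside a relative clause.
The relative pronoun is "who" (word 13); it is bound by the head noun immediately before it.
Its filler is the head noun "driver", at word 12.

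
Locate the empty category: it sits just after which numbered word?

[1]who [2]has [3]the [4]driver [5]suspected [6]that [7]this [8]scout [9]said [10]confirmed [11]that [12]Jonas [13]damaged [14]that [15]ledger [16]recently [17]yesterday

The displaced element is "who" (word 1).
It is linked across 2 clause boundaries (that → Ø).
It functions as the subject of "confirmed", so the gap sits immediately after word 9 ("said").
Base order: The driver has suspected that this scout said that who confirmed that Jonas damaged that ledger recently yesterday.

9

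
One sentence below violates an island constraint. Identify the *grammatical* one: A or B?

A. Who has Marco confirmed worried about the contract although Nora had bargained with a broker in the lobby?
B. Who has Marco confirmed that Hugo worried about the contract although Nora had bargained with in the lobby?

A

In B, the wh-phrase is extracted from inside an adjunct island (introduced by "although"), which blocks movement.
In A, the extraction path crosses only that-complement boundaries, which are transparent.
So A is grammatical.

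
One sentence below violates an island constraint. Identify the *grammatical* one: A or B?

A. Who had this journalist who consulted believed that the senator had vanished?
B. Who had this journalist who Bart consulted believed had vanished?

In A, the wh-phrase is extracted from inside a complex-NP island (relative clause) (introduced by "who"), which blocks movement.
In B, the extraction path crosses only that-complement boundaries, which are transparent.
So B is grammatical.

B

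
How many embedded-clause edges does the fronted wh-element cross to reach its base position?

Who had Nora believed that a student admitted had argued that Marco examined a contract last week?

2

"who" is extracted from the subject of "argued".
Boundaries crossed, outermost first: [that], [Ø] — 2 in total.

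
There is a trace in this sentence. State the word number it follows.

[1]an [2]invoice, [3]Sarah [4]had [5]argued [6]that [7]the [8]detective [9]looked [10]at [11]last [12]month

The displaced element is "an invoice" (word 2).
It is linked across 1 clause boundary (that).
It functions as the object of the preposition "at" of "looked", so the gap sits immediately after word 10 ("at").
Base order: Sarah had argued that the detective looked at an invoice last month.

10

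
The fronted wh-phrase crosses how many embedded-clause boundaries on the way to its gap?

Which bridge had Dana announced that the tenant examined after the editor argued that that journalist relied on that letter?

"which bridge" is extracted from the object of "examined".
Boundaries crossed, outermost first: [that] — 1 in total.

1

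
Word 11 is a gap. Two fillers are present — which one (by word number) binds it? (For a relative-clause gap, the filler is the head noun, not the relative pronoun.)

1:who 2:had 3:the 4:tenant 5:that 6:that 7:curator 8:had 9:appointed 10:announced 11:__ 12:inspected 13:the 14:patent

The marked gap is the subject of "inspected".
Its filler is the fronted wh-phrase "who", at word 1.
(The other dependency links word 4 to a gap after word 9.)

1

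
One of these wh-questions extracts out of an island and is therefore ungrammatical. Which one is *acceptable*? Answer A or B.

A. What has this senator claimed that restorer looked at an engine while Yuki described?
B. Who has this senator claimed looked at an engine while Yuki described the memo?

B

In A, the wh-phrase is extracted from inside an adjunct island (introduced by "while"), which blocks movement.
In B, the extraction path crosses only that-complement boundaries, which are transparent.
So B is grammatical.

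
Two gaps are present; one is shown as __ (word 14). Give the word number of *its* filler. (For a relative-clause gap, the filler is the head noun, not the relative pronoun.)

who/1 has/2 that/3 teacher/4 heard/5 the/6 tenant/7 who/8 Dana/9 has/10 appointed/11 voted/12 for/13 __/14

1

The marked gap is the object of the preposition "for" of "voted".
Its filler is the fronted wh-phrase "who", at word 1.
(The other dependency links word 7 to a gap after word 11.)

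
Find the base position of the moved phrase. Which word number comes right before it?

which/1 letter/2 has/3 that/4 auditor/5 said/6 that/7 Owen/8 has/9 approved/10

10

The displaced element is "which letter" (word 2).
It is linked across 1 clause boundary (that).
It functions as the direct object of "approved", so the gap sits immediately after word 10 ("approved").
Base order: That auditor has said that Owen has approved which letter.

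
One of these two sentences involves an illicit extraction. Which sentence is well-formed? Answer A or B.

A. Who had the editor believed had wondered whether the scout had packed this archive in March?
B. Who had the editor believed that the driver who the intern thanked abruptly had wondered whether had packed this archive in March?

A

In B, the wh-phrase is extracted from inside a wh-island (introduced by "whether"), which blocks movement.
In A, the extraction path crosses only that-complement boundaries, which are transparent.
So A is grammatical.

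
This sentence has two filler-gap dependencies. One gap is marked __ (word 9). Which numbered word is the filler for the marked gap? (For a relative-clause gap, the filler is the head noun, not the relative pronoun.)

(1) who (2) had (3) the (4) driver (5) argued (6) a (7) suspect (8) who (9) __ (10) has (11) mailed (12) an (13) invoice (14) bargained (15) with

The marked gap is inside the relative clause, the subject of "mailed".
Its filler is the head noun "suspect" (via "who"), at word 7.
(The other dependency links word 1 to a gap after word 15.)

7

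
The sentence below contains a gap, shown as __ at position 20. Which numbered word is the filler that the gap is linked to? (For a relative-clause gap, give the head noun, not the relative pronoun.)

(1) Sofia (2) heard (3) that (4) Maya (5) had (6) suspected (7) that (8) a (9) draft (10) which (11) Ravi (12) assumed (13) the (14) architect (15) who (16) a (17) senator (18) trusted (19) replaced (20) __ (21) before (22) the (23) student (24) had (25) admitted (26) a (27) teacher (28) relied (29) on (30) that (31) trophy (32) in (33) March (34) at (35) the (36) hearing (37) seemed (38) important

The gap at 20 is the object of "replaced", inside a relative clause.
The relative pronoun is "which" (word 10); it is bound by the head noun immediately before it.
Its filler is the head noun "draft", at word 9.

9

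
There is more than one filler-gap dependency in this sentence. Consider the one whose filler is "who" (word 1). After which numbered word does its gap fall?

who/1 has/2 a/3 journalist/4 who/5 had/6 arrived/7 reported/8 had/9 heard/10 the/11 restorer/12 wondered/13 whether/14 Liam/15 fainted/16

8

The displaced element is "who" (word 1).
It is linked across 1 clause boundary (Ø).
It functions as the subject of "heard", so the gap sits immediately after word 8 ("reported").
Base order: A journalist who had arrived has reported that who had heard the restorer wondered whether Liam fainted.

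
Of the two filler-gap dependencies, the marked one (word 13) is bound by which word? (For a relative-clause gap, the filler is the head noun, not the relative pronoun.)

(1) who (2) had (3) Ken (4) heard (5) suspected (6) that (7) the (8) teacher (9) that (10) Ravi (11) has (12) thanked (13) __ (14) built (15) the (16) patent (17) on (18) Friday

8

The marked gap is inside the relative clause, the direct object of "thanked".
Its filler is the head noun "teacher" (via "that"), at word 8.
(The other dependency links word 1 to a gap after word 4.)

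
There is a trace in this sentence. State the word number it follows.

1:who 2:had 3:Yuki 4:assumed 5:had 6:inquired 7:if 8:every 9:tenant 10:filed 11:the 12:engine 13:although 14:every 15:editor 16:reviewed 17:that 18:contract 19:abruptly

The displaced element is "who" (word 1).
It is linked across 1 clause boundary (Ø).
It functions as the subject of "inquired", so the gap sits immediately after word 4 ("assumed").
Base order: Yuki had assumed that who had inquired if every tenant filed the engine although every editor reviewed that contract abruptly.

4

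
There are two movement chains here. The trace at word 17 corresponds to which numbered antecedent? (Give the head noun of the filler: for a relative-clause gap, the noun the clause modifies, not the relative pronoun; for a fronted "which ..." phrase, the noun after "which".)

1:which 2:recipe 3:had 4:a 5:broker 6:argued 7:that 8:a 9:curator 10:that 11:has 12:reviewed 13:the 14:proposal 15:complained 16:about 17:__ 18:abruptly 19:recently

The marked gap is the object of the preposition "about" of "complained".
Its filler is the fronted wh-phrase "which recipe", at word 2.
(The other dependency links word 9 to a gap after word 10.)

2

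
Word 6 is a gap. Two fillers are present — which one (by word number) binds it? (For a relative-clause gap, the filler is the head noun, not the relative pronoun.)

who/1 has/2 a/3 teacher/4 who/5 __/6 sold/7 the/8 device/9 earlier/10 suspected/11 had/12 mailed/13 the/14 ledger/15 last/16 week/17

The marked gap is inside the relative clause, the subject of "sold".
Its filler is the head noun "teacher" (via "who"), at word 4.
(The other dependency links word 1 to a gap after word 11.)

4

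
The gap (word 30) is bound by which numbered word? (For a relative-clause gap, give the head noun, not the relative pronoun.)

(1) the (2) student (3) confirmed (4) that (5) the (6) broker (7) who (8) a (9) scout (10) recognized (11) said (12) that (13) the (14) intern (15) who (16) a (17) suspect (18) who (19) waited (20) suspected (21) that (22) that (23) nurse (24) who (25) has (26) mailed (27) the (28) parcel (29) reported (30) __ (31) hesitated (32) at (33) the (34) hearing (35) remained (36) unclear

14

The gap at 30 is the subject of "hesitated", inside a relative clause.
The relative pronoun is "who" (word 15); it is bound by the head noun immediately before it.
Its filler is the head noun "intern", at word 14.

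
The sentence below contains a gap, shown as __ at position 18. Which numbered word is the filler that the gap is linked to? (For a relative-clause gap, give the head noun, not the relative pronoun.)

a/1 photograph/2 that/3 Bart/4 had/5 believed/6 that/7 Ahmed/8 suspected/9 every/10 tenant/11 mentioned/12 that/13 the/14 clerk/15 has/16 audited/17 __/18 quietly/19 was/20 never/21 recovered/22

The gap at 18 is the object of "audited", inside a relative clause.
The relative pronoun is "that" (word 3); it is bound by the head noun immediately before it.
Its filler is the head noun "photograph", at word 2.

2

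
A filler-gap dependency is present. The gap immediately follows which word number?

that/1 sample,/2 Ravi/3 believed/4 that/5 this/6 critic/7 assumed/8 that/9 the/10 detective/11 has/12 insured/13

13

The displaced element is "that sample" (word 2).
It is linked across 2 clause boundaries (that → that).
It functions as the direct object of "insured", so the gap sits immediately after word 13 ("insured").
Base order: Ravi believed that this critic assumed that the detective has insured that sample.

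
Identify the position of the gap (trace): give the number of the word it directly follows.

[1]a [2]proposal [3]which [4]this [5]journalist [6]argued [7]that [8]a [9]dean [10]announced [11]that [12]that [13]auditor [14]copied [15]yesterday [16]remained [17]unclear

14

The displaced element is "a proposal" (word 2).
It is linked across 2 clause boundaries (that → that).
It functions as the direct object of "copied", so the gap sits immediately after word 14 ("copied").
Base order: This journalist argued that a dean announced that that auditor copied a proposal yesterday.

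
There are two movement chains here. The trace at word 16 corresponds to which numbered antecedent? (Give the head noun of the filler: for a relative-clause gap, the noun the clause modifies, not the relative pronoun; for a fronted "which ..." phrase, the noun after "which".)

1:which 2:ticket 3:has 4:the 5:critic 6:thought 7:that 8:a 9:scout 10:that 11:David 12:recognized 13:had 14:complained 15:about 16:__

The marked gap is the object of the preposition "about" of "complained".
Its filler is the fronted wh-phrase "which ticket", at word 2.
(The other dependency links word 9 to a gap after word 12.)

2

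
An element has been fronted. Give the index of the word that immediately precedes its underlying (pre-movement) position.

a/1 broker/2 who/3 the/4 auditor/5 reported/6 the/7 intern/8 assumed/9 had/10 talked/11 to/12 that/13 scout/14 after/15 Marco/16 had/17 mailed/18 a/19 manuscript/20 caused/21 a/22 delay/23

9

The displaced element is "a broker" (word 2).
It is linked across 2 clause boundaries (Ø → Ø).
It functions as the subject of "talked", so the gap sits immediately after word 9 ("assumed").
Base order: The auditor reported the intern assumed that a broker had talked to that scout after Marco had mailed a manuscript.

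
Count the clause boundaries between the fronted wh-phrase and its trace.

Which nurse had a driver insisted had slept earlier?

"which nurse" is extracted from the subject of "slept".
Boundaries crossed, outermost first: [Ø] — 1 in total.

1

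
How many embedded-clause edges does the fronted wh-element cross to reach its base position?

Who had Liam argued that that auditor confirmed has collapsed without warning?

"who" is extracted from the subject of "collapsed".
Boundaries crossed, outermost first: [that], [Ø] — 2 in total.

2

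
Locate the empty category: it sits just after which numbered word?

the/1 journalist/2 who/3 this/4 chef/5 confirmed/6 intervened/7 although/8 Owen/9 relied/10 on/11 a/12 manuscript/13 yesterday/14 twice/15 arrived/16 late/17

The displaced element is "the journalist" (word 2).
It is linked across 1 clause boundary (Ø).
It functions as the subject of "intervened", so the gap sits immediately after word 6 ("confirmed").
Base order: This chef confirmed that the journalist intervened although Owen relied on a manuscript yesterday twice.

6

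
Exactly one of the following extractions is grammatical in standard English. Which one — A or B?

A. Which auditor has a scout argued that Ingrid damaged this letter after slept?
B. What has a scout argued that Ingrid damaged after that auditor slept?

In A, the wh-phrase is extracted from inside an adjunct island (introduced by "after"), which blocks movement.
In B, the extraction path crosses only that-complement boundaries, which are transparent.
So B is grammatical.

B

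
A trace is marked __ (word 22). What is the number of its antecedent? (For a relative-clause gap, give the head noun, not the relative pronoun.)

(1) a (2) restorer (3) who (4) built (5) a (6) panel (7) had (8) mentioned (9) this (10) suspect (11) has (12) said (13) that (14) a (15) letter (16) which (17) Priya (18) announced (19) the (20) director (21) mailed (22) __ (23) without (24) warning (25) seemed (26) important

15

The gap at 22 is the object of "mailed", inside a relative clause.
The relative pronoun is "which" (word 16); it is bound by the head noun immediately before it.
Its filler is the head noun "letter", at word 15.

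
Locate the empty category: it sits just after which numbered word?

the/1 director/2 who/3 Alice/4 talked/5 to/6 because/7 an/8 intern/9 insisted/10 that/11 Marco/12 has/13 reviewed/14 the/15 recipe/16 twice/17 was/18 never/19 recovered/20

The displaced element is "the director" (word 2).
It functions as the object of the preposition "to" of "talked", so the gap sits immediately after word 6 ("to").
Base order: Alice talked to the director because an intern insisted that Marco has reviewed the recipe twice.

6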